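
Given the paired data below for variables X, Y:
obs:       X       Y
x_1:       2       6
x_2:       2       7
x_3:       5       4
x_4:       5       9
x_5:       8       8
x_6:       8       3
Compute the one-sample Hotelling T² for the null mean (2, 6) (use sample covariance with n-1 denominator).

Step 1 — sample mean vector:
  mean(X) = (2 + 2 + 5 + 5 + 8 + 8) / 6 = 30/6 = 5
  mean(Y) = (6 + 7 + 4 + 9 + 8 + 3) / 6 = 37/6 = 6.1667
  x̄ = (5, 6.1667),  deviation x̄ - mu_0 = (5, 6.1667) - (2, 6) = (3, 0.1667).

Step 2 — sample covariance matrix, S[i,j] = (1/(n-1)) · Σ_k (x_{k,i} - mean_i) · (x_{k,j} - mean_j), divisor n-1 = 5:
  S[X,X] = ((-3)·(-3) + (-3)·(-3) + (0)·(0) + (0)·(0) + (3)·(3) + (3)·(3)) / 5 = 36/5 = 7.2
  S[X,Y] = ((-3)·(-0.1667) + (-3)·(0.8333) + (0)·(-2.1667) + (0)·(2.8333) + (3)·(1.8333) + (3)·(-3.1667)) / 5 = -6/5 = -1.2
  S[Y,Y] = ((-0.1667)·(-0.1667) + (0.8333)·(0.8333) + (-2.1667)·(-2.1667) + (2.8333)·(2.8333) + (1.8333)·(1.8333) + (-3.1667)·(-3.1667)) / 5 = 26.8333/5 = 5.3667
  S = [[7.2, -1.2],
 [-1.2, 5.3667]].

Step 3 — invert S. det(S) = 7.2·5.3667 - (-1.2)² = 37.2.
  S^{-1} = (1/det) · [[d, -b], [-b, a]] = [[0.1443, 0.0323],
 [0.0323, 0.1935]].

Step 4 — quadratic form (x̄ - mu_0)^T · S^{-1} · (x̄ - mu_0):
  S^{-1} · (x̄ - mu_0) = (0.4382, 0.129),
  (x̄ - mu_0)^T · [...] = (3)·(0.4382) + (0.1667)·(0.129) = 1.336.

Step 5 — scale by n: T² = 6 · 1.336 = 8.0161.

T² ≈ 8.0161


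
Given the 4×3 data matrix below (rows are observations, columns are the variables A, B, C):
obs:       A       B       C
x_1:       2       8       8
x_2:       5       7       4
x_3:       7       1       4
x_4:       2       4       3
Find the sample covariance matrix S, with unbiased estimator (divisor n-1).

Step 1 — column means:
  mean(A) = (2 + 5 + 7 + 2) / 4 = 16/4 = 4
  mean(B) = (8 + 7 + 1 + 4) / 4 = 20/4 = 5
  mean(C) = (8 + 4 + 4 + 3) / 4 = 19/4 = 4.75

Step 2 — sample covariance S[i,j] = (1/(n-1)) · Σ_k (x_{k,i} - mean_i) · (x_{k,j} - mean_j), with n-1 = 3.
  S[A,A] = ((-2)·(-2) + (1)·(1) + (3)·(3) + (-2)·(-2)) / 3 = 18/3 = 6
  S[A,B] = ((-2)·(3) + (1)·(2) + (3)·(-4) + (-2)·(-1)) / 3 = -14/3 = -4.6667
  S[A,C] = ((-2)·(3.25) + (1)·(-0.75) + (3)·(-0.75) + (-2)·(-1.75)) / 3 = -6/3 = -2
  S[B,B] = ((3)·(3) + (2)·(2) + (-4)·(-4) + (-1)·(-1)) / 3 = 30/3 = 10
  S[B,C] = ((3)·(3.25) + (2)·(-0.75) + (-4)·(-0.75) + (-1)·(-1.75)) / 3 = 13/3 = 4.3333
  S[C,C] = ((3.25)·(3.25) + (-0.75)·(-0.75) + (-0.75)·(-0.75) + (-1.75)·(-1.75)) / 3 = 14.75/3 = 4.9167

S is symmetric (S[j,i] = S[i,j]). Assembling:

S = [[6, -4.6667, -2],
 [-4.6667, 10, 4.3333],
 [-2, 4.3333, 4.9167]]


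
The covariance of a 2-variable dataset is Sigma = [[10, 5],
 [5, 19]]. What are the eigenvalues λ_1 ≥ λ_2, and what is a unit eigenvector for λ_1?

Step 1 — characteristic polynomial of 2×2 Sigma:
  det(Sigma - λI) = λ² - trace · λ + det = 0.
  trace = 10 + 19 = 29, det = 10·19 - (5)² = 165.
Step 2 — discriminant:
  Δ = trace² - 4·det = 841 - 660 = 181.
Step 3 — eigenvalues:
  λ = (trace ± √Δ)/2 = (29 ± 13.4536)/2,
  λ_1 = 21.2268,  λ_2 = 7.7732.

Step 4 — unit eigenvector for λ_1: solve (Sigma - λ_1 I)v = 0. First row:
  (10 - 21.2268)·v_x + (5)·v_y = 0, i.e. (-11.2268)·v_x + (5)·v_y = 0,
  so v ∝ (b, λ_1 - a) = (5, 11.2268) = u.
  ||u|| = √((5)² + (11.2268)²) = √(151.0413) ≈ 12.2899,
  v_1 = u/||u|| ≈ (0.4068, 0.9135) (||v_1|| = 1).

λ_1 = 21.2268,  λ_2 = 7.7732;  v_1 ≈ (0.4068, 0.9135)


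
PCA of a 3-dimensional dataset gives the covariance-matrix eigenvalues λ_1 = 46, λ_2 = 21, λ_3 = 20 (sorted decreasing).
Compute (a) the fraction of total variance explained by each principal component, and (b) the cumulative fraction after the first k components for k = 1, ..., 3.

Step 1 — total variance = trace(Sigma) = Σ λ_i = 46 + 21 + 20 = 87.

Step 2 — fraction explained by component i = λ_i / Σ λ:
  PC1: 46/87 = 0.5287
  PC2: 21/87 = 0.2414
  PC3: 20/87 = 0.2299

Step 3 — cumulative fraction after k components = (λ_1 + ... + λ_k) / Σ λ:
  k = 1: 46/87 = 0.5287
  k = 2: (46 + 21)/87 = 67/87 = 0.7701
  k = 3: (46 + 21 + 20)/87 = 87/87 = 1

Summary (fraction, with percent):

explained: PC1 0.5287 (52.87%), PC2 0.2414 (24.14%), PC3 0.2299 (22.99%);  cumulative: 0.5287, 0.7701, 1


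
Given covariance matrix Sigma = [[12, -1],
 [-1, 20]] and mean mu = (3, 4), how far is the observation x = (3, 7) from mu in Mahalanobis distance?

Step 1 — centre the observation: (x - mu) = (0, 3).

Step 2 — invert Sigma. det(Sigma) = 12·20 - (-1)² = 239.
  Sigma^{-1} = (1/det) · [[d, -b], [-b, a]] = [[0.0837, 0.0042],
 [0.0042, 0.0502]].

Step 3 — form the quadratic (x - mu)^T · Sigma^{-1} · (x - mu):
  Sigma^{-1} · (x - mu) = (0.0126, 0.1506).
  (x - mu)^T · [Sigma^{-1} · (x - mu)] = (0)·(0.0126) + (3)·(0.1506) = 0.4519.

Step 4 — take square root: d = √(0.4519) ≈ 0.6722.

d(x, mu) = √(0.4519) ≈ 0.6722


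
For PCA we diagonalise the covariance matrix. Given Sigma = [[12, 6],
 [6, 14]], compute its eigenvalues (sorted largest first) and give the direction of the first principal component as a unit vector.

Step 1 — characteristic polynomial of 2×2 Sigma:
  det(Sigma - λI) = λ² - trace · λ + det = 0.
  trace = 12 + 14 = 26, det = 12·14 - (6)² = 132.
Step 2 — discriminant:
  Δ = trace² - 4·det = 676 - 528 = 148.
Step 3 — eigenvalues:
  λ = (trace ± √Δ)/2 = (26 ± 12.1655)/2,
  λ_1 = 19.0828,  λ_2 = 6.9172.

Step 4 — unit eigenvector for λ_1: solve (Sigma - λ_1 I)v = 0. First row:
  (12 - 19.0828)·v_x + (6)·v_y = 0, i.e. (-7.0828)·v_x + (6)·v_y = 0,
  so v ∝ (b, λ_1 - a) = (6, 7.0828) = u.
  ||u|| = √((6)² + (7.0828)²) = √(86.1655) ≈ 9.2825,
  v_1 = u/||u|| ≈ (0.6464, 0.763) (||v_1|| = 1).

λ_1 = 19.0828,  λ_2 = 6.9172;  v_1 ≈ (0.6464, 0.763)


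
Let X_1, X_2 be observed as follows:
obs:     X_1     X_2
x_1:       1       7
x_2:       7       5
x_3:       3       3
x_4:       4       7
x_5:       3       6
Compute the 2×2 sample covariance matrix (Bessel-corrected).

Step 1 — column means:
  mean(X_1) = (1 + 7 + 3 + 4 + 3) / 5 = 18/5 = 3.6
  mean(X_2) = (7 + 5 + 3 + 7 + 6) / 5 = 28/5 = 5.6

Step 2 — sample covariance S[i,j] = (1/(n-1)) · Σ_k (x_{k,i} - mean_i) · (x_{k,j} - mean_j), with n-1 = 4.
  S[X_1,X_1] = ((-2.6)·(-2.6) + (3.4)·(3.4) + (-0.6)·(-0.6) + (0.4)·(0.4) + (-0.6)·(-0.6)) / 4 = 19.2/4 = 4.8
  S[X_1,X_2] = ((-2.6)·(1.4) + (3.4)·(-0.6) + (-0.6)·(-2.6) + (0.4)·(1.4) + (-0.6)·(0.4)) / 4 = -3.8/4 = -0.95
  S[X_2,X_2] = ((1.4)·(1.4) + (-0.6)·(-0.6) + (-2.6)·(-2.6) + (1.4)·(1.4) + (0.4)·(0.4)) / 4 = 11.2/4 = 2.8

S is symmetric (S[j,i] = S[i,j]). Assembling:

S = [[4.8, -0.95],
 [-0.95, 2.8]]


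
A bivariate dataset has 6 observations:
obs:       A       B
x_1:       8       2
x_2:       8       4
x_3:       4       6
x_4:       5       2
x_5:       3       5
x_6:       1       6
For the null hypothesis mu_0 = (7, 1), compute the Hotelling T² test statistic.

Step 1 — sample mean vector:
  mean(A) = (8 + 8 + 4 + 5 + 3 + 1) / 6 = 29/6 = 4.8333
  mean(B) = (2 + 4 + 6 + 2 + 5 + 6) / 6 = 25/6 = 4.1667
  x̄ = (4.8333, 4.1667),  deviation x̄ - mu_0 = (4.8333, 4.1667) - (7, 1) = (-2.1667, 3.1667).

Step 2 — sample covariance matrix, S[i,j] = (1/(n-1)) · Σ_k (x_{k,i} - mean_i) · (x_{k,j} - mean_j), divisor n-1 = 5:
  S[A,A] = ((3.1667)·(3.1667) + (3.1667)·(3.1667) + (-0.8333)·(-0.8333) + (0.1667)·(0.1667) + (-1.8333)·(-1.8333) + (-3.8333)·(-3.8333)) / 5 = 38.8333/5 = 7.7667
  S[A,B] = ((3.1667)·(-2.1667) + (3.1667)·(-0.1667) + (-0.8333)·(1.8333) + (0.1667)·(-2.1667) + (-1.8333)·(0.8333) + (-3.8333)·(1.8333)) / 5 = -17.8333/5 = -3.5667
  S[B,B] = ((-2.1667)·(-2.1667) + (-0.1667)·(-0.1667) + (1.8333)·(1.8333) + (-2.1667)·(-2.1667) + (0.8333)·(0.8333) + (1.8333)·(1.8333)) / 5 = 16.8333/5 = 3.3667
  S = [[7.7667, -3.5667],
 [-3.5667, 3.3667]].

Step 3 — invert S. det(S) = 7.7667·3.3667 - (-3.5667)² = 13.4267.
  S^{-1} = (1/det) · [[d, -b], [-b, a]] = [[0.2507, 0.2656],
 [0.2656, 0.5785]].

Step 4 — quadratic form (x̄ - mu_0)^T · S^{-1} · (x̄ - mu_0):
  S^{-1} · (x̄ - mu_0) = (0.2979, 1.2562),
  (x̄ - mu_0)^T · [...] = (-2.1667)·(0.2979) + (3.1667)·(1.2562) = 3.3325.

Step 5 — scale by n: T² = 6 · 3.3325 = 19.995.

T² ≈ 19.995


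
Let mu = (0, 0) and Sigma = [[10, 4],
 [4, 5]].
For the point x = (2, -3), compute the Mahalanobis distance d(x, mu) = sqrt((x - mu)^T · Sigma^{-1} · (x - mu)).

Step 1 — centre the observation: (x - mu) = (2, -3).

Step 2 — invert Sigma. det(Sigma) = 10·5 - (4)² = 34.
  Sigma^{-1} = (1/det) · [[d, -b], [-b, a]] = [[0.1471, -0.1176],
 [-0.1176, 0.2941]].

Step 3 — form the quadratic (x - mu)^T · Sigma^{-1} · (x - mu):
  Sigma^{-1} · (x - mu) = (0.6471, -1.1176).
  (x - mu)^T · [Sigma^{-1} · (x - mu)] = (2)·(0.6471) + (-3)·(-1.1176) = 4.6471.

Step 4 — take square root: d = √(4.6471) ≈ 2.1557.

d(x, mu) = √(4.6471) ≈ 2.1557


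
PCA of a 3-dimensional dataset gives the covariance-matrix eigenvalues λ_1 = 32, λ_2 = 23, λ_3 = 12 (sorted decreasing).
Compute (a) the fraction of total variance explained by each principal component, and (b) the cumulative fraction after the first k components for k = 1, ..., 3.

Step 1 — total variance = trace(Sigma) = Σ λ_i = 32 + 23 + 12 = 67.

Step 2 — fraction explained by component i = λ_i / Σ λ:
  PC1: 32/67 = 0.4776
  PC2: 23/67 = 0.3433
  PC3: 12/67 = 0.1791

Step 3 — cumulative fraction after k components = (λ_1 + ... + λ_k) / Σ λ:
  k = 1: 32/67 = 0.4776
  k = 2: (32 + 23)/67 = 55/67 = 0.8209
  k = 3: (32 + 23 + 12)/67 = 67/67 = 1

Summary (fraction, with percent):

explained: PC1 0.4776 (47.76%), PC2 0.3433 (34.33%), PC3 0.1791 (17.91%);  cumulative: 0.4776, 0.8209, 1


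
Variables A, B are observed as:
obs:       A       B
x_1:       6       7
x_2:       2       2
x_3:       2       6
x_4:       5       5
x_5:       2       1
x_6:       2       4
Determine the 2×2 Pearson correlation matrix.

Step 1 — column means:
  mean(A) = (6 + 2 + 2 + 5 + 2 + 2) / 6 = 19/6 = 3.1667
  mean(B) = (7 + 2 + 6 + 5 + 1 + 4) / 6 = 25/6 = 4.1667

Step 2 — sample variances and covariances s[i,j] = (1/(n-1)) · Σ_k (x_{k,i} - mean_i) · (x_{k,j} - mean_j), with n-1 = 5:
  s[A,A] = ((2.8333)·(2.8333) + (-1.1667)·(-1.1667) + (-1.1667)·(-1.1667) + (1.8333)·(1.8333) + (-1.1667)·(-1.1667) + (-1.1667)·(-1.1667)) / 5 = 16.8333/5 = 3.3667
  s[A,B] = ((2.8333)·(2.8333) + (-1.1667)·(-2.1667) + (-1.1667)·(1.8333) + (1.8333)·(0.8333) + (-1.1667)·(-3.1667) + (-1.1667)·(-0.1667)) / 5 = 13.8333/5 = 2.7667
  s[B,B] = ((2.8333)·(2.8333) + (-2.1667)·(-2.1667) + (1.8333)·(1.8333) + (0.8333)·(0.8333) + (-3.1667)·(-3.1667) + (-0.1667)·(-0.1667)) / 5 = 26.8333/5 = 5.3667
  Sample standard deviations s_i = √(s[i,i]):
  s(A) = √(3.3667) = 1.8348
  s(B) = √(5.3667) = 2.3166

Step 3 — r_{ij} = s_{ij} / (s_i · s_j):
  r[A,A] = 1 (diagonal).
  r[A,B] = 2.7667 / (1.8348 · 2.3166) = 2.7667 / 4.2506 = 0.6509
  r[B,B] = 1 (diagonal).

R is symmetric with unit diagonal. Assembling:

R = [[1, 0.6509],
 [0.6509, 1]]


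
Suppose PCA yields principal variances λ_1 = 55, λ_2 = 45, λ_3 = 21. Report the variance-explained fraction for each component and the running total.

Step 1 — total variance = trace(Sigma) = Σ λ_i = 55 + 45 + 21 = 121.

Step 2 — fraction explained by component i = λ_i / Σ λ:
  PC1: 55/121 = 0.4545
  PC2: 45/121 = 0.3719
  PC3: 21/121 = 0.1736

Step 3 — cumulative fraction after k components = (λ_1 + ... + λ_k) / Σ λ:
  k = 1: 55/121 = 0.4545
  k = 2: (55 + 45)/121 = 100/121 = 0.8264
  k = 3: (55 + 45 + 21)/121 = 121/121 = 1

Summary (fraction, with percent):

explained: PC1 0.4545 (45.45%), PC2 0.3719 (37.19%), PC3 0.1736 (17.36%);  cumulative: 0.4545, 0.8264, 1


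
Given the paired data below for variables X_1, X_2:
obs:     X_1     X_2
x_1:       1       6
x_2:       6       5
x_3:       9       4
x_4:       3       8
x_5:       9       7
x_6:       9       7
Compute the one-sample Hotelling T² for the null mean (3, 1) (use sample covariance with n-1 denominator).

Step 1 — sample mean vector:
  mean(X_1) = (1 + 6 + 9 + 3 + 9 + 9) / 6 = 37/6 = 6.1667
  mean(X_2) = (6 + 5 + 4 + 8 + 7 + 7) / 6 = 37/6 = 6.1667
  x̄ = (6.1667, 6.1667),  deviation x̄ - mu_0 = (6.1667, 6.1667) - (3, 1) = (3.1667, 5.1667).

Step 2 — sample covariance matrix, S[i,j] = (1/(n-1)) · Σ_k (x_{k,i} - mean_i) · (x_{k,j} - mean_j), divisor n-1 = 5:
  S[X_1,X_1] = ((-5.1667)·(-5.1667) + (-0.1667)·(-0.1667) + (2.8333)·(2.8333) + (-3.1667)·(-3.1667) + (2.8333)·(2.8333) + (2.8333)·(2.8333)) / 5 = 60.8333/5 = 12.1667
  S[X_1,X_2] = ((-5.1667)·(-0.1667) + (-0.1667)·(-1.1667) + (2.8333)·(-2.1667) + (-3.1667)·(1.8333) + (2.8333)·(0.8333) + (2.8333)·(0.8333)) / 5 = -6.1667/5 = -1.2333
  S[X_2,X_2] = ((-0.1667)·(-0.1667) + (-1.1667)·(-1.1667) + (-2.1667)·(-2.1667) + (1.8333)·(1.8333) + (0.8333)·(0.8333) + (0.8333)·(0.8333)) / 5 = 10.8333/5 = 2.1667
  S = [[12.1667, -1.2333],
 [-1.2333, 2.1667]].

Step 3 — invert S. det(S) = 12.1667·2.1667 - (-1.2333)² = 24.84.
  S^{-1} = (1/det) · [[d, -b], [-b, a]] = [[0.0872, 0.0497],
 [0.0497, 0.4898]].

Step 4 — quadratic form (x̄ - mu_0)^T · S^{-1} · (x̄ - mu_0):
  S^{-1} · (x̄ - mu_0) = (0.5327, 2.6879),
  (x̄ - mu_0)^T · [...] = (3.1667)·(0.5327) + (5.1667)·(2.6879) = 15.5743.

Step 5 — scale by n: T² = 6 · 15.5743 = 93.4461.

T² ≈ 93.4461


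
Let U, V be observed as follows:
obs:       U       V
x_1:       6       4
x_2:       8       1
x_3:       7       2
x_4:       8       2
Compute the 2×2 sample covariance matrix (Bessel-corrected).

Step 1 — column means:
  mean(U) = (6 + 8 + 7 + 8) / 4 = 29/4 = 7.25
  mean(V) = (4 + 1 + 2 + 2) / 4 = 9/4 = 2.25

Step 2 — sample covariance S[i,j] = (1/(n-1)) · Σ_k (x_{k,i} - mean_i) · (x_{k,j} - mean_j), with n-1 = 3.
  S[U,U] = ((-1.25)·(-1.25) + (0.75)·(0.75) + (-0.25)·(-0.25) + (0.75)·(0.75)) / 3 = 2.75/3 = 0.9167
  S[U,V] = ((-1.25)·(1.75) + (0.75)·(-1.25) + (-0.25)·(-0.25) + (0.75)·(-0.25)) / 3 = -3.25/3 = -1.0833
  S[V,V] = ((1.75)·(1.75) + (-1.25)·(-1.25) + (-0.25)·(-0.25) + (-0.25)·(-0.25)) / 3 = 4.75/3 = 1.5833

S is symmetric (S[j,i] = S[i,j]). Assembling:

S = [[0.9167, -1.0833],
 [-1.0833, 1.5833]]


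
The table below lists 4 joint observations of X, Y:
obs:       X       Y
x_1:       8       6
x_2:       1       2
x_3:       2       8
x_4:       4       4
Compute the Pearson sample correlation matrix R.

Step 1 — column means:
  mean(X) = (8 + 1 + 2 + 4) / 4 = 15/4 = 3.75
  mean(Y) = (6 + 2 + 8 + 4) / 4 = 20/4 = 5

Step 2 — sample variances and covariances s[i,j] = (1/(n-1)) · Σ_k (x_{k,i} - mean_i) · (x_{k,j} - mean_j), with n-1 = 3:
  s[X,X] = ((4.25)·(4.25) + (-2.75)·(-2.75) + (-1.75)·(-1.75) + (0.25)·(0.25)) / 3 = 28.75/3 = 9.5833
  s[X,Y] = ((4.25)·(1) + (-2.75)·(-3) + (-1.75)·(3) + (0.25)·(-1)) / 3 = 7/3 = 2.3333
  s[Y,Y] = ((1)·(1) + (-3)·(-3) + (3)·(3) + (-1)·(-1)) / 3 = 20/3 = 6.6667
  Sample standard deviations s_i = √(s[i,i]):
  s(X) = √(9.5833) = 3.0957
  s(Y) = √(6.6667) = 2.582

Step 3 — r_{ij} = s_{ij} / (s_i · s_j):
  r[X,X] = 1 (diagonal).
  r[X,Y] = 2.3333 / (3.0957 · 2.582) = 2.3333 / 7.9931 = 0.2919
  r[Y,Y] = 1 (diagonal).

R is symmetric with unit diagonal. Assembling:

R = [[1, 0.2919],
 [0.2919, 1]]


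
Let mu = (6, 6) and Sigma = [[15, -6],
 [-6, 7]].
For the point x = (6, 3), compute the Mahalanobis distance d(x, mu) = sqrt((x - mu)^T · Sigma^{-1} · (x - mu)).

Step 1 — centre the observation: (x - mu) = (0, -3).

Step 2 — invert Sigma. det(Sigma) = 15·7 - (-6)² = 69.
  Sigma^{-1} = (1/det) · [[d, -b], [-b, a]] = [[0.1014, 0.087],
 [0.087, 0.2174]].

Step 3 — form the quadratic (x - mu)^T · Sigma^{-1} · (x - mu):
  Sigma^{-1} · (x - mu) = (-0.2609, -0.6522).
  (x - mu)^T · [Sigma^{-1} · (x - mu)] = (0)·(-0.2609) + (-3)·(-0.6522) = 1.9565.

Step 4 — take square root: d = √(1.9565) ≈ 1.3988.

d(x, mu) = √(1.9565) ≈ 1.3988


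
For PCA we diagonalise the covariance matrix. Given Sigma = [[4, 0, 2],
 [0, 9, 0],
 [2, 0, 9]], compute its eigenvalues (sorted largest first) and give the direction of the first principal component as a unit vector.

Step 1 — characteristic polynomial p(λ) = det(λI - Sigma) = λ³ - tr·λ² + c_1·λ - det, where tr = trace, c_1 = sum of the principal 2×2 minors, det = det(Sigma):
  tr = 4 + 9 + 9 = 22,
  c_1 = (4·9 - (0)²) + (4·9 - (2)²) + (9·9 - (0)²) = 36 + 32 + 81 = 149,
  det = 4·(9·9 - (0)²) - (0)·((0)·9 - (0)·(2)) + (2)·((0)·(0) - 9·(2)) = 4·(81) - (0)·(0) + (2)·(-18) = 288.
  So p(λ) = λ³ - 22λ² + 149λ - 288.
Step 2 — look for an integer root (rational root theorem: any rational root is an integer divisor of 288). Testing λ = 9:
  p(9) = 729 - 1782 + 1341 - 288 = 0  ✓
  Dividing out (λ - 9): p(λ) = (λ - 9)(λ² - 13λ + 32).
Step 3 — remaining eigenvalues from the quadratic λ² - 13λ + 32 = 0:
  Δ = 13² - 4·32 = 169 - 128 = 41,  λ = (13 ± √41)/2 = (13 ± 6.4031)/2 ≈ 9.7016 or 3.2984.
  Sorted: λ_1 = 9.7016,  λ_2 = 9,  λ_3 = 3.2984  (check: sum = 22 = tr ✓).

Step 4 — unit eigenvector for λ_1 ≈ 9.7016: v spans the null space of (Sigma - λ_1 I), whose rows are
  r_1 = (-5.7016, 0, 2),  r_2 = (0, -0.7016, 0),  r_3 = (2, 0, -0.7016).
  v is orthogonal to every row, so take v ∝ r_1 × r_2 = ((0)·(0) - (2)·(-0.7016), (2)·(0) - (-5.7016)·(0), (-5.7016)·(-0.7016) - (0)·(0)) ≈ (1.4031, 0, 4).
  Let u = (1.4031, 0, 4).
  ||u|| = √((1.4031)² + (0)² + (4)²) = √(17.9688) ≈ 4.239,  v_1 = u/||u|| ≈ (0.331, 0, 0.9436) (||v_1|| = 1).

λ_1 = 9.7016,  λ_2 = 9,  λ_3 = 3.2984;  v_1 ≈ (0.331, 0, 0.9436)


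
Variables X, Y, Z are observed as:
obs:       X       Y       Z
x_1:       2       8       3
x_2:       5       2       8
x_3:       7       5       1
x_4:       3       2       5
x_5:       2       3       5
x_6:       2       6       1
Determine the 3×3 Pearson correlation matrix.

Step 1 — column means:
  mean(X) = (2 + 5 + 7 + 3 + 2 + 2) / 6 = 21/6 = 3.5
  mean(Y) = (8 + 2 + 5 + 2 + 3 + 6) / 6 = 26/6 = 4.3333
  mean(Z) = (3 + 8 + 1 + 5 + 5 + 1) / 6 = 23/6 = 3.8333

Step 2 — sample variances and covariances s[i,j] = (1/(n-1)) · Σ_k (x_{k,i} - mean_i) · (x_{k,j} - mean_j), with n-1 = 5:
  s[X,X] = ((-1.5)·(-1.5) + (1.5)·(1.5) + (3.5)·(3.5) + (-0.5)·(-0.5) + (-1.5)·(-1.5) + (-1.5)·(-1.5)) / 5 = 21.5/5 = 4.3
  s[X,Y] = ((-1.5)·(3.6667) + (1.5)·(-2.3333) + (3.5)·(0.6667) + (-0.5)·(-2.3333) + (-1.5)·(-1.3333) + (-1.5)·(1.6667)) / 5 = -6/5 = -1.2
  s[X,Z] = ((-1.5)·(-0.8333) + (1.5)·(4.1667) + (3.5)·(-2.8333) + (-0.5)·(1.1667) + (-1.5)·(1.1667) + (-1.5)·(-2.8333)) / 5 = -0.5/5 = -0.1
  s[Y,Y] = ((3.6667)·(3.6667) + (-2.3333)·(-2.3333) + (0.6667)·(0.6667) + (-2.3333)·(-2.3333) + (-1.3333)·(-1.3333) + (1.6667)·(1.6667)) / 5 = 29.3333/5 = 5.8667
  s[Y,Z] = ((3.6667)·(-0.8333) + (-2.3333)·(4.1667) + (0.6667)·(-2.8333) + (-2.3333)·(1.1667) + (-1.3333)·(1.1667) + (1.6667)·(-2.8333)) / 5 = -23.6667/5 = -4.7333
  s[Z,Z] = ((-0.8333)·(-0.8333) + (4.1667)·(4.1667) + (-2.8333)·(-2.8333) + (1.1667)·(1.1667) + (1.1667)·(1.1667) + (-2.8333)·(-2.8333)) / 5 = 36.8333/5 = 7.3667
  Sample standard deviations s_i = √(s[i,i]):
  s(X) = √(4.3) = 2.0736
  s(Y) = √(5.8667) = 2.4221
  s(Z) = √(7.3667) = 2.7142

Step 3 — r_{ij} = s_{ij} / (s_i · s_j):
  r[X,X] = 1 (diagonal).
  r[X,Y] = -1.2 / (2.0736 · 2.4221) = -1.2 / 5.0226 = -0.2389
  r[X,Z] = -0.1 / (2.0736 · 2.7142) = -0.1 / 5.6282 = -0.0178
  r[Y,Y] = 1 (diagonal).
  r[Y,Z] = -4.7333 / (2.4221 · 2.7142) = -4.7333 / 6.574 = -0.72
  r[Z,Z] = 1 (diagonal).

R is symmetric with unit diagonal. Assembling:

R = [[1, -0.2389, -0.0178],
 [-0.2389, 1, -0.72],
 [-0.0178, -0.72, 1]]


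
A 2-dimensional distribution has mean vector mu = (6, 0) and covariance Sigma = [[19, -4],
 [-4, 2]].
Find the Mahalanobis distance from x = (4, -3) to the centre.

Step 1 — centre the observation: (x - mu) = (-2, -3).

Step 2 — invert Sigma. det(Sigma) = 19·2 - (-4)² = 22.
  Sigma^{-1} = (1/det) · [[d, -b], [-b, a]] = [[0.0909, 0.1818],
 [0.1818, 0.8636]].

Step 3 — form the quadratic (x - mu)^T · Sigma^{-1} · (x - mu):
  Sigma^{-1} · (x - mu) = (-0.7273, -2.9545).
  (x - mu)^T · [Sigma^{-1} · (x - mu)] = (-2)·(-0.7273) + (-3)·(-2.9545) = 10.3182.

Step 4 — take square root: d = √(10.3182) ≈ 3.2122.

d(x, mu) = √(10.3182) ≈ 3.2122


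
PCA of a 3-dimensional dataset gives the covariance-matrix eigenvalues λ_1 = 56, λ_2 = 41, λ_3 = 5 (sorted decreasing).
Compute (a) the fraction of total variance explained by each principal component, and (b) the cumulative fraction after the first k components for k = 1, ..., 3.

Step 1 — total variance = trace(Sigma) = Σ λ_i = 56 + 41 + 5 = 102.

Step 2 — fraction explained by component i = λ_i / Σ λ:
  PC1: 56/102 = 0.549
  PC2: 41/102 = 0.402
  PC3: 5/102 = 0.049

Step 3 — cumulative fraction after k components = (λ_1 + ... + λ_k) / Σ λ:
  k = 1: 56/102 = 0.549
  k = 2: (56 + 41)/102 = 97/102 = 0.951
  k = 3: (56 + 41 + 5)/102 = 102/102 = 1

Summary (fraction, with percent):

explained: PC1 0.549 (54.9%), PC2 0.402 (40.2%), PC3 0.049 (4.9%);  cumulative: 0.549, 0.951, 1


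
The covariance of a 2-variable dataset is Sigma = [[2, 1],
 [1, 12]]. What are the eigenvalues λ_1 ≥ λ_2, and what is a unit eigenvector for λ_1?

Step 1 — characteristic polynomial of 2×2 Sigma:
  det(Sigma - λI) = λ² - trace · λ + det = 0.
  trace = 2 + 12 = 14, det = 2·12 - (1)² = 23.
Step 2 — discriminant:
  Δ = trace² - 4·det = 196 - 92 = 104.
Step 3 — eigenvalues:
  λ = (trace ± √Δ)/2 = (14 ± 10.198)/2,
  λ_1 = 12.099,  λ_2 = 1.901.

Step 4 — unit eigenvector for λ_1: solve (Sigma - λ_1 I)v = 0. First row:
  (2 - 12.099)·v_x + (1)·v_y = 0, i.e. (-10.099)·v_x + (1)·v_y = 0,
  so v ∝ (b, λ_1 - a) = (1, 10.099) = u.
  ||u|| = √((1)² + (10.099)²) = √(102.9902) ≈ 10.1484,
  v_1 = u/||u|| ≈ (0.0985, 0.9951) (||v_1|| = 1).

λ_1 = 12.099,  λ_2 = 1.901;  v_1 ≈ (0.0985, 0.9951)


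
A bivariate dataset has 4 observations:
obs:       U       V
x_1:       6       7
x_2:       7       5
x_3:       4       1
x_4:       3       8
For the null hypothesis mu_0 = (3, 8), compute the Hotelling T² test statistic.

Step 1 — sample mean vector:
  mean(U) = (6 + 7 + 4 + 3) / 4 = 20/4 = 5
  mean(V) = (7 + 5 + 1 + 8) / 4 = 21/4 = 5.25
  x̄ = (5, 5.25),  deviation x̄ - mu_0 = (5, 5.25) - (3, 8) = (2, -2.75).

Step 2 — sample covariance matrix, S[i,j] = (1/(n-1)) · Σ_k (x_{k,i} - mean_i) · (x_{k,j} - mean_j), divisor n-1 = 3:
  S[U,U] = ((1)·(1) + (2)·(2) + (-1)·(-1) + (-2)·(-2)) / 3 = 10/3 = 3.3333
  S[U,V] = ((1)·(1.75) + (2)·(-0.25) + (-1)·(-4.25) + (-2)·(2.75)) / 3 = 0/3 = 0
  S[V,V] = ((1.75)·(1.75) + (-0.25)·(-0.25) + (-4.25)·(-4.25) + (2.75)·(2.75)) / 3 = 28.75/3 = 9.5833
  S = [[3.3333, 0],
 [0, 9.5833]].

Step 3 — invert S. det(S) = 3.3333·9.5833 - (0)² = 31.9444.
  S^{-1} = (1/det) · [[d, -b], [-b, a]] = [[0.3, 0],
 [0, 0.1043]].

Step 4 — quadratic form (x̄ - mu_0)^T · S^{-1} · (x̄ - mu_0):
  S^{-1} · (x̄ - mu_0) = (0.6, -0.287),
  (x̄ - mu_0)^T · [...] = (2)·(0.6) + (-2.75)·(-0.287) = 1.9891.

Step 5 — scale by n: T² = 4 · 1.9891 = 7.9565.

T² ≈ 7.9565


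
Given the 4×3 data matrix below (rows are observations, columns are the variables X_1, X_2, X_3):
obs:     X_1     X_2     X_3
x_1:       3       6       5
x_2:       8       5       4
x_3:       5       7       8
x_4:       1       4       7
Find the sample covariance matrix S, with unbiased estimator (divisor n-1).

Step 1 — column means:
  mean(X_1) = (3 + 8 + 5 + 1) / 4 = 17/4 = 4.25
  mean(X_2) = (6 + 5 + 7 + 4) / 4 = 22/4 = 5.5
  mean(X_3) = (5 + 4 + 8 + 7) / 4 = 24/4 = 6

Step 2 — sample covariance S[i,j] = (1/(n-1)) · Σ_k (x_{k,i} - mean_i) · (x_{k,j} - mean_j), with n-1 = 3.
  S[X_1,X_1] = ((-1.25)·(-1.25) + (3.75)·(3.75) + (0.75)·(0.75) + (-3.25)·(-3.25)) / 3 = 26.75/3 = 8.9167
  S[X_1,X_2] = ((-1.25)·(0.5) + (3.75)·(-0.5) + (0.75)·(1.5) + (-3.25)·(-1.5)) / 3 = 3.5/3 = 1.1667
  S[X_1,X_3] = ((-1.25)·(-1) + (3.75)·(-2) + (0.75)·(2) + (-3.25)·(1)) / 3 = -8/3 = -2.6667
  S[X_2,X_2] = ((0.5)·(0.5) + (-0.5)·(-0.5) + (1.5)·(1.5) + (-1.5)·(-1.5)) / 3 = 5/3 = 1.6667
  S[X_2,X_3] = ((0.5)·(-1) + (-0.5)·(-2) + (1.5)·(2) + (-1.5)·(1)) / 3 = 2/3 = 0.6667
  S[X_3,X_3] = ((-1)·(-1) + (-2)·(-2) + (2)·(2) + (1)·(1)) / 3 = 10/3 = 3.3333

S is symmetric (S[j,i] = S[i,j]). Assembling:

S = [[8.9167, 1.1667, -2.6667],
 [1.1667, 1.6667, 0.6667],
 [-2.6667, 0.6667, 3.3333]]


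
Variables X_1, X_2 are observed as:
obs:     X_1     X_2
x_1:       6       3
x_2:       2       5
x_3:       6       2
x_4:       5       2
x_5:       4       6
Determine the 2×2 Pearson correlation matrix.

Step 1 — column means:
  mean(X_1) = (6 + 2 + 6 + 5 + 4) / 5 = 23/5 = 4.6
  mean(X_2) = (3 + 5 + 2 + 2 + 6) / 5 = 18/5 = 3.6

Step 2 — sample variances and covariances s[i,j] = (1/(n-1)) · Σ_k (x_{k,i} - mean_i) · (x_{k,j} - mean_j), with n-1 = 4:
  s[X_1,X_1] = ((1.4)·(1.4) + (-2.6)·(-2.6) + (1.4)·(1.4) + (0.4)·(0.4) + (-0.6)·(-0.6)) / 4 = 11.2/4 = 2.8
  s[X_1,X_2] = ((1.4)·(-0.6) + (-2.6)·(1.4) + (1.4)·(-1.6) + (0.4)·(-1.6) + (-0.6)·(2.4)) / 4 = -8.8/4 = -2.2
  s[X_2,X_2] = ((-0.6)·(-0.6) + (1.4)·(1.4) + (-1.6)·(-1.6) + (-1.6)·(-1.6) + (2.4)·(2.4)) / 4 = 13.2/4 = 3.3
  Sample standard deviations s_i = √(s[i,i]):
  s(X_1) = √(2.8) = 1.6733
  s(X_2) = √(3.3) = 1.8166

Step 3 — r_{ij} = s_{ij} / (s_i · s_j):
  r[X_1,X_1] = 1 (diagonal).
  r[X_1,X_2] = -2.2 / (1.6733 · 1.8166) = -2.2 / 3.0397 = -0.7237
  r[X_2,X_2] = 1 (diagonal).

R is symmetric with unit diagonal. Assembling:

R = [[1, -0.7237],
 [-0.7237, 1]]


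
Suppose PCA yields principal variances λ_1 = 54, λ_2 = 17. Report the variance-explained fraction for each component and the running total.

Step 1 — total variance = trace(Sigma) = Σ λ_i = 54 + 17 = 71.

Step 2 — fraction explained by component i = λ_i / Σ λ:
  PC1: 54/71 = 0.7606
  PC2: 17/71 = 0.2394

Step 3 — cumulative fraction after k components = (λ_1 + ... + λ_k) / Σ λ:
  k = 1: 54/71 = 0.7606
  k = 2: (54 + 17)/71 = 71/71 = 1

Summary (fraction, with percent):

explained: PC1 0.7606 (76.06%), PC2 0.2394 (23.94%);  cumulative: 0.7606, 1


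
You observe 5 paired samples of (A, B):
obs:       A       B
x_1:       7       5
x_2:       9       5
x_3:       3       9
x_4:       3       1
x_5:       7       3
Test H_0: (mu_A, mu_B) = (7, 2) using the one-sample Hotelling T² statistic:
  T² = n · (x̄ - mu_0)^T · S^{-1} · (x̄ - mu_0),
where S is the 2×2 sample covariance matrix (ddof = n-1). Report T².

Step 1 — sample mean vector:
  mean(A) = (7 + 9 + 3 + 3 + 7) / 5 = 29/5 = 5.8
  mean(B) = (5 + 5 + 9 + 1 + 3) / 5 = 23/5 = 4.6
  x̄ = (5.8, 4.6),  deviation x̄ - mu_0 = (5.8, 4.6) - (7, 2) = (-1.2, 2.6).

Step 2 — sample covariance matrix, S[i,j] = (1/(n-1)) · Σ_k (x_{k,i} - mean_i) · (x_{k,j} - mean_j), divisor n-1 = 4:
  S[A,A] = ((1.2)·(1.2) + (3.2)·(3.2) + (-2.8)·(-2.8) + (-2.8)·(-2.8) + (1.2)·(1.2)) / 4 = 28.8/4 = 7.2
  S[A,B] = ((1.2)·(0.4) + (3.2)·(0.4) + (-2.8)·(4.4) + (-2.8)·(-3.6) + (1.2)·(-1.6)) / 4 = -2.4/4 = -0.6
  S[B,B] = ((0.4)·(0.4) + (0.4)·(0.4) + (4.4)·(4.4) + (-3.6)·(-3.6) + (-1.6)·(-1.6)) / 4 = 35.2/4 = 8.8
  S = [[7.2, -0.6],
 [-0.6, 8.8]].

Step 3 — invert S. det(S) = 7.2·8.8 - (-0.6)² = 63.
  S^{-1} = (1/det) · [[d, -b], [-b, a]] = [[0.1397, 0.0095],
 [0.0095, 0.1143]].

Step 4 — quadratic form (x̄ - mu_0)^T · S^{-1} · (x̄ - mu_0):
  S^{-1} · (x̄ - mu_0) = (-0.1429, 0.2857),
  (x̄ - mu_0)^T · [...] = (-1.2)·(-0.1429) + (2.6)·(0.2857) = 0.9143.

Step 5 — scale by n: T² = 5 · 0.9143 = 4.5714.

T² ≈ 4.5714


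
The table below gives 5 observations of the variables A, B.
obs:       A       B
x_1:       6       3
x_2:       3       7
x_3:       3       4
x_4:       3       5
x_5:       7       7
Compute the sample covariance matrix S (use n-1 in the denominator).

Step 1 — column means:
  mean(A) = (6 + 3 + 3 + 3 + 7) / 5 = 22/5 = 4.4
  mean(B) = (3 + 7 + 4 + 5 + 7) / 5 = 26/5 = 5.2

Step 2 — sample covariance S[i,j] = (1/(n-1)) · Σ_k (x_{k,i} - mean_i) · (x_{k,j} - mean_j), with n-1 = 4.
  S[A,A] = ((1.6)·(1.6) + (-1.4)·(-1.4) + (-1.4)·(-1.4) + (-1.4)·(-1.4) + (2.6)·(2.6)) / 4 = 15.2/4 = 3.8
  S[A,B] = ((1.6)·(-2.2) + (-1.4)·(1.8) + (-1.4)·(-1.2) + (-1.4)·(-0.2) + (2.6)·(1.8)) / 4 = 0.6/4 = 0.15
  S[B,B] = ((-2.2)·(-2.2) + (1.8)·(1.8) + (-1.2)·(-1.2) + (-0.2)·(-0.2) + (1.8)·(1.8)) / 4 = 12.8/4 = 3.2

S is symmetric (S[j,i] = S[i,j]). Assembling:

S = [[3.8, 0.15],
 [0.15, 3.2]]


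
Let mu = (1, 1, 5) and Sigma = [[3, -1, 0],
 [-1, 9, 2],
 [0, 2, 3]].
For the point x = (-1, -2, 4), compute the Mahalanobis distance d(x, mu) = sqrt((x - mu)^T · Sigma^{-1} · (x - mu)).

Step 1 — centre the observation: (x - mu) = (-2, -3, -1).

Step 2 — invert Sigma (cofactor / det for 3×3, or solve directly):
  Sigma^{-1} = [[0.3485, 0.0455, -0.0303],
 [0.0455, 0.1364, -0.0909],
 [-0.0303, -0.0909, 0.3939]].

Step 3 — form the quadratic (x - mu)^T · Sigma^{-1} · (x - mu):
  Sigma^{-1} · (x - mu) = (-0.803, -0.4091, -0.0606).
  (x - mu)^T · [Sigma^{-1} · (x - mu)] = (-2)·(-0.803) + (-3)·(-0.4091) + (-1)·(-0.0606) = 2.8939.

Step 4 — take square root: d = √(2.8939) ≈ 1.7012.

d(x, mu) = √(2.8939) ≈ 1.7012


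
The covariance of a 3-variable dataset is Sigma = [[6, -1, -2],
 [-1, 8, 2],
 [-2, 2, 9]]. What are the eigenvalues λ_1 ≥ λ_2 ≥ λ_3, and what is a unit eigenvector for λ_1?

Step 1 — characteristic polynomial p(λ) = det(λI - Sigma) = λ³ - tr·λ² + c_1·λ - det, where tr = trace, c_1 = sum of the principal 2×2 minors, det = det(Sigma):
  tr = 6 + 8 + 9 = 23,
  c_1 = (6·8 - (-1)²) + (6·9 - (-2)²) + (8·9 - (2)²) = 47 + 50 + 68 = 165,
  det = 6·(8·9 - (2)²) - (-1)·((-1)·9 - (2)·(-2)) + (-2)·((-1)·(2) - 8·(-2)) = 6·(68) - (-1)·(-5) + (-2)·(14) = 375.
  So p(λ) = λ³ - 23λ² + 165λ - 375.
Step 2 — look for an integer root (rational root theorem: any rational root is an integer divisor of 375). Testing λ = 5:
  p(5) = 125 - 575 + 825 - 375 = 0  ✓
  Dividing out (λ - 5): p(λ) = (λ - 5)(λ² - 18λ + 75).
Step 3 — remaining eigenvalues from the quadratic λ² - 18λ + 75 = 0:
  Δ = 18² - 4·75 = 324 - 300 = 24,  λ = (18 ± √24)/2 = (18 ± 4.899)/2 ≈ 11.4495 or 6.5505.
  Sorted: λ_1 = 11.4495,  λ_2 = 6.5505,  λ_3 = 5  (check: sum = 23 = tr ✓).

Step 4 — unit eigenvector for λ_1 ≈ 11.4495: v spans the null space of (Sigma - λ_1 I), whose rows are
  r_1 = (-5.4495, -1, -2),  r_2 = (-1, -3.4495, 2),  r_3 = (-2, 2, -2.4495).
  v is orthogonal to every row, so take v ∝ r_1 × r_2 = ((-1)·(2) - (-2)·(-3.4495), (-2)·(-1) - (-5.4495)·(2), (-5.4495)·(-3.4495) - (-1)·(-1)) ≈ (-8.899, 12.899, 17.798).
  Rescale (multiply by -1 so the first nonzero entry is positive): u = (8.899, -12.899, -17.798).
  ||u|| = √((8.899)² + (-12.899)² + (-17.798)²) = √(562.3429) ≈ 23.7138,  v_1 = u/||u|| ≈ (0.3753, -0.5439, -0.7505) (||v_1|| = 1).

λ_1 = 11.4495,  λ_2 = 6.5505,  λ_3 = 5;  v_1 ≈ (0.3753, -0.5439, -0.7505)


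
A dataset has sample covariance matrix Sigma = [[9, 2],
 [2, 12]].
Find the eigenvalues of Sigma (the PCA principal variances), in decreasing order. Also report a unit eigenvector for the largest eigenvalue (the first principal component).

Step 1 — characteristic polynomial of 2×2 Sigma:
  det(Sigma - λI) = λ² - trace · λ + det = 0.
  trace = 9 + 12 = 21, det = 9·12 - (2)² = 104.
Step 2 — discriminant:
  Δ = trace² - 4·det = 441 - 416 = 25.
Step 3 — eigenvalues:
  λ = (trace ± √Δ)/2 = (21 ± 5)/2,
  λ_1 = 13,  λ_2 = 8.

Step 4 — unit eigenvector for λ_1: solve (Sigma - λ_1 I)v = 0. First row:
  (9 - 13)·v_x + (2)·v_y = 0, i.e. (-4)·v_x + (2)·v_y = 0,
  so v ∝ (b, λ_1 - a) = (2, 4) = u.
  ||u|| = √((2)² + (4)²) = √(20) ≈ 4.4721,
  v_1 = u/||u|| ≈ (0.4472, 0.8944) (||v_1|| = 1).

λ_1 = 13,  λ_2 = 8;  v_1 ≈ (0.4472, 0.8944)


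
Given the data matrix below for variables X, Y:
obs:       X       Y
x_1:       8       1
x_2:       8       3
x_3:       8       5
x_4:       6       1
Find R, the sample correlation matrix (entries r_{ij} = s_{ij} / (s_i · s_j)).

Step 1 — column means:
  mean(X) = (8 + 8 + 8 + 6) / 4 = 30/4 = 7.5
  mean(Y) = (1 + 3 + 5 + 1) / 4 = 10/4 = 2.5

Step 2 — sample variances and covariances s[i,j] = (1/(n-1)) · Σ_k (x_{k,i} - mean_i) · (x_{k,j} - mean_j), with n-1 = 3:
  s[X,X] = ((0.5)·(0.5) + (0.5)·(0.5) + (0.5)·(0.5) + (-1.5)·(-1.5)) / 3 = 3/3 = 1
  s[X,Y] = ((0.5)·(-1.5) + (0.5)·(0.5) + (0.5)·(2.5) + (-1.5)·(-1.5)) / 3 = 3/3 = 1
  s[Y,Y] = ((-1.5)·(-1.5) + (0.5)·(0.5) + (2.5)·(2.5) + (-1.5)·(-1.5)) / 3 = 11/3 = 3.6667
  Sample standard deviations s_i = √(s[i,i]):
  s(X) = √(1) = 1
  s(Y) = √(3.6667) = 1.9149

Step 3 — r_{ij} = s_{ij} / (s_i · s_j):
  r[X,X] = 1 (diagonal).
  r[X,Y] = 1 / (1 · 1.9149) = 1 / 1.9149 = 0.5222
  r[Y,Y] = 1 (diagonal).

R is symmetric with unit diagonal. Assembling:

R = [[1, 0.5222],
 [0.5222, 1]]


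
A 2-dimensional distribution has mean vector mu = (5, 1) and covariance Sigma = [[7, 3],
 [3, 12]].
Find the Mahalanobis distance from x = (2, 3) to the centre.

Step 1 — centre the observation: (x - mu) = (-3, 2).

Step 2 — invert Sigma. det(Sigma) = 7·12 - (3)² = 75.
  Sigma^{-1} = (1/det) · [[d, -b], [-b, a]] = [[0.16, -0.04],
 [-0.04, 0.0933]].

Step 3 — form the quadratic (x - mu)^T · Sigma^{-1} · (x - mu):
  Sigma^{-1} · (x - mu) = (-0.56, 0.3067).
  (x - mu)^T · [Sigma^{-1} · (x - mu)] = (-3)·(-0.56) + (2)·(0.3067) = 2.2933.

Step 4 — take square root: d = √(2.2933) ≈ 1.5144.

d(x, mu) = √(2.2933) ≈ 1.5144


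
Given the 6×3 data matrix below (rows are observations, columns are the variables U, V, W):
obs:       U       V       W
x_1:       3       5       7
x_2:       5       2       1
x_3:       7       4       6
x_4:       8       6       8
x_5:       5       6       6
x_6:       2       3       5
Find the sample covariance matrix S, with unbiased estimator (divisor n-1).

Step 1 — column means:
  mean(U) = (3 + 5 + 7 + 8 + 5 + 2) / 6 = 30/6 = 5
  mean(V) = (5 + 2 + 4 + 6 + 6 + 3) / 6 = 26/6 = 4.3333
  mean(W) = (7 + 1 + 6 + 8 + 6 + 5) / 6 = 33/6 = 5.5

Step 2 — sample covariance S[i,j] = (1/(n-1)) · Σ_k (x_{k,i} - mean_i) · (x_{k,j} - mean_j), with n-1 = 5.
  S[U,U] = ((-2)·(-2) + (0)·(0) + (2)·(2) + (3)·(3) + (0)·(0) + (-3)·(-3)) / 5 = 26/5 = 5.2
  S[U,V] = ((-2)·(0.6667) + (0)·(-2.3333) + (2)·(-0.3333) + (3)·(1.6667) + (0)·(1.6667) + (-3)·(-1.3333)) / 5 = 7/5 = 1.4
  S[U,W] = ((-2)·(1.5) + (0)·(-4.5) + (2)·(0.5) + (3)·(2.5) + (0)·(0.5) + (-3)·(-0.5)) / 5 = 7/5 = 1.4
  S[V,V] = ((0.6667)·(0.6667) + (-2.3333)·(-2.3333) + (-0.3333)·(-0.3333) + (1.6667)·(1.6667) + (1.6667)·(1.6667) + (-1.3333)·(-1.3333)) / 5 = 13.3333/5 = 2.6667
  S[V,W] = ((0.6667)·(1.5) + (-2.3333)·(-4.5) + (-0.3333)·(0.5) + (1.6667)·(2.5) + (1.6667)·(0.5) + (-1.3333)·(-0.5)) / 5 = 17/5 = 3.4
  S[W,W] = ((1.5)·(1.5) + (-4.5)·(-4.5) + (0.5)·(0.5) + (2.5)·(2.5) + (0.5)·(0.5) + (-0.5)·(-0.5)) / 5 = 29.5/5 = 5.9

S is symmetric (S[j,i] = S[i,j]). Assembling:

S = [[5.2, 1.4, 1.4],
 [1.4, 2.6667, 3.4],
 [1.4, 3.4, 5.9]]


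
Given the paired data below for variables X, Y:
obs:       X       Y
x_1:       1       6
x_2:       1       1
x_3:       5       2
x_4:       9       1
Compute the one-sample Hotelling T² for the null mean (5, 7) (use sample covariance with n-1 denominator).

Step 1 — sample mean vector:
  mean(X) = (1 + 1 + 5 + 9) / 4 = 16/4 = 4
  mean(Y) = (6 + 1 + 2 + 1) / 4 = 10/4 = 2.5
  x̄ = (4, 2.5),  deviation x̄ - mu_0 = (4, 2.5) - (5, 7) = (-1, -4.5).

Step 2 — sample covariance matrix, S[i,j] = (1/(n-1)) · Σ_k (x_{k,i} - mean_i) · (x_{k,j} - mean_j), divisor n-1 = 3:
  S[X,X] = ((-3)·(-3) + (-3)·(-3) + (1)·(1) + (5)·(5)) / 3 = 44/3 = 14.6667
  S[X,Y] = ((-3)·(3.5) + (-3)·(-1.5) + (1)·(-0.5) + (5)·(-1.5)) / 3 = -14/3 = -4.6667
  S[Y,Y] = ((3.5)·(3.5) + (-1.5)·(-1.5) + (-0.5)·(-0.5) + (-1.5)·(-1.5)) / 3 = 17/3 = 5.6667
  S = [[14.6667, -4.6667],
 [-4.6667, 5.6667]].

Step 3 — invert S. det(S) = 14.6667·5.6667 - (-4.6667)² = 61.3333.
  S^{-1} = (1/det) · [[d, -b], [-b, a]] = [[0.0924, 0.0761],
 [0.0761, 0.2391]].

Step 4 — quadratic form (x̄ - mu_0)^T · S^{-1} · (x̄ - mu_0):
  S^{-1} · (x̄ - mu_0) = (-0.4348, -1.1522),
  (x̄ - mu_0)^T · [...] = (-1)·(-0.4348) + (-4.5)·(-1.1522) = 5.6196.

Step 5 — scale by n: T² = 4 · 5.6196 = 22.4783.

T² ≈ 22.4783


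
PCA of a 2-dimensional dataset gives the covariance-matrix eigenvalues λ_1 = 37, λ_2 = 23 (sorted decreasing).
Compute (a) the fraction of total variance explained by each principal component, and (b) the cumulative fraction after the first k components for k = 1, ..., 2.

Step 1 — total variance = trace(Sigma) = Σ λ_i = 37 + 23 = 60.

Step 2 — fraction explained by component i = λ_i / Σ λ:
  PC1: 37/60 = 0.6167
  PC2: 23/60 = 0.3833

Step 3 — cumulative fraction after k components = (λ_1 + ... + λ_k) / Σ λ:
  k = 1: 37/60 = 0.6167
  k = 2: (37 + 23)/60 = 60/60 = 1

Summary (fraction, with percent):

explained: PC1 0.6167 (61.67%), PC2 0.3833 (38.33%);  cumulative: 0.6167, 1


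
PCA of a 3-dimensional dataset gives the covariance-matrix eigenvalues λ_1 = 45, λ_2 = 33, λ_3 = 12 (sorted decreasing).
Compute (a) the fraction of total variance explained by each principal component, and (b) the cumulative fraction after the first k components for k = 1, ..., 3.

Step 1 — total variance = trace(Sigma) = Σ λ_i = 45 + 33 + 12 = 90.

Step 2 — fraction explained by component i = λ_i / Σ λ:
  PC1: 45/90 = 0.5
  PC2: 33/90 = 0.3667
  PC3: 12/90 = 0.1333

Step 3 — cumulative fraction after k components = (λ_1 + ... + λ_k) / Σ λ:
  k = 1: 45/90 = 0.5
  k = 2: (45 + 33)/90 = 78/90 = 0.8667
  k = 3: (45 + 33 + 12)/90 = 90/90 = 1

Summary (fraction, with percent):

explained: PC1 0.5 (50%), PC2 0.3667 (36.67%), PC3 0.1333 (13.33%);  cumulative: 0.5, 0.8667, 1


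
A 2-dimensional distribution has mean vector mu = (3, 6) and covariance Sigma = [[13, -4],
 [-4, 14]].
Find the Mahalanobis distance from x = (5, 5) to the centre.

Step 1 — centre the observation: (x - mu) = (2, -1).

Step 2 — invert Sigma. det(Sigma) = 13·14 - (-4)² = 166.
  Sigma^{-1} = (1/det) · [[d, -b], [-b, a]] = [[0.0843, 0.0241],
 [0.0241, 0.0783]].

Step 3 — form the quadratic (x - mu)^T · Sigma^{-1} · (x - mu):
  Sigma^{-1} · (x - mu) = (0.1446, -0.0301).
  (x - mu)^T · [Sigma^{-1} · (x - mu)] = (2)·(0.1446) + (-1)·(-0.0301) = 0.3193.

Step 4 — take square root: d = √(0.3193) ≈ 0.565.

d(x, mu) = √(0.3193) ≈ 0.565


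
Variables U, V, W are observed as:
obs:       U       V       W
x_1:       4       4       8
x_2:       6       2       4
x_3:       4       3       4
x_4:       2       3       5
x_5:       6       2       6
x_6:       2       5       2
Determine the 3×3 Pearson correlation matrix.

Step 1 — column means:
  mean(U) = (4 + 6 + 4 + 2 + 6 + 2) / 6 = 24/6 = 4
  mean(V) = (4 + 2 + 3 + 3 + 2 + 5) / 6 = 19/6 = 3.1667
  mean(W) = (8 + 4 + 4 + 5 + 6 + 2) / 6 = 29/6 = 4.8333

Step 2 — sample variances and covariances s[i,j] = (1/(n-1)) · Σ_k (x_{k,i} - mean_i) · (x_{k,j} - mean_j), with n-1 = 5:
  s[U,U] = ((0)·(0) + (2)·(2) + (0)·(0) + (-2)·(-2) + (2)·(2) + (-2)·(-2)) / 5 = 16/5 = 3.2
  s[U,V] = ((0)·(0.8333) + (2)·(-1.1667) + (0)·(-0.1667) + (-2)·(-0.1667) + (2)·(-1.1667) + (-2)·(1.8333)) / 5 = -8/5 = -1.6
  s[U,W] = ((0)·(3.1667) + (2)·(-0.8333) + (0)·(-0.8333) + (-2)·(0.1667) + (2)·(1.1667) + (-2)·(-2.8333)) / 5 = 6/5 = 1.2
  s[V,V] = ((0.8333)·(0.8333) + (-1.1667)·(-1.1667) + (-0.1667)·(-0.1667) + (-0.1667)·(-0.1667) + (-1.1667)·(-1.1667) + (1.8333)·(1.8333)) / 5 = 6.8333/5 = 1.3667
  s[V,W] = ((0.8333)·(3.1667) + (-1.1667)·(-0.8333) + (-0.1667)·(-0.8333) + (-0.1667)·(0.1667) + (-1.1667)·(1.1667) + (1.8333)·(-2.8333)) / 5 = -2.8333/5 = -0.5667
  s[W,W] = ((3.1667)·(3.1667) + (-0.8333)·(-0.8333) + (-0.8333)·(-0.8333) + (0.1667)·(0.1667) + (1.1667)·(1.1667) + (-2.8333)·(-2.8333)) / 5 = 20.8333/5 = 4.1667
  Sample standard deviations s_i = √(s[i,i]):
  s(U) = √(3.2) = 1.7889
  s(V) = √(1.3667) = 1.169
  s(W) = √(4.1667) = 2.0412

Step 3 — r_{ij} = s_{ij} / (s_i · s_j):
  r[U,U] = 1 (diagonal).
  r[U,V] = -1.6 / (1.7889 · 1.169) = -1.6 / 2.0913 = -0.7651
  r[U,W] = 1.2 / (1.7889 · 2.0412) = 1.2 / 3.6515 = 0.3286
  r[V,V] = 1 (diagonal).
  r[V,W] = -0.5667 / (1.169 · 2.0412) = -0.5667 / 2.3863 = -0.2375
  r[W,W] = 1 (diagonal).

R is symmetric with unit diagonal. Assembling:

R = [[1, -0.7651, 0.3286],
 [-0.7651, 1, -0.2375],
 [0.3286, -0.2375, 1]]
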